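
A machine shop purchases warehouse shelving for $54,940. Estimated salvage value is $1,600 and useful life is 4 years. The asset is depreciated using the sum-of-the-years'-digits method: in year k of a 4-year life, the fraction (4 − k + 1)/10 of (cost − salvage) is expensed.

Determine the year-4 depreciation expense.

Depreciable base = $54,940 − $1,600 = $53,340.
Sum of the years' digits = 4+3+2+1 = 10.
Year 1: $53,340 × 4/10 = $21,336. Book value $33,604.
Year 2: $53,340 × 3/10 = $16,002. Book value $17,602.
Year 3: $53,340 × 2/10 = $10,668. Book value $6,934.
Year 4: $53,340 × 1/10 = $5,334. Book value $1,600.

$5,334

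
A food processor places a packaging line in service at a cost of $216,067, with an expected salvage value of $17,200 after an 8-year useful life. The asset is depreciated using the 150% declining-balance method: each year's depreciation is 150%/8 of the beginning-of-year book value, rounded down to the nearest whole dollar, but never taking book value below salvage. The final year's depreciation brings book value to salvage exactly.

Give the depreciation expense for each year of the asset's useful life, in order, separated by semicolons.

$40,512; $32,916; $26,744; $21,730; $17,655; $14,345; $11,655; $33,310

Depreciable base = $216,067 − $17,200 = $198,867.
Year 1: ⌊$216,067 × 150%/8⌋ = $40,512. Book value $175,555.
Year 2: ⌊$175,555 × 150%/8⌋ = $32,916. Book value $142,639.
Year 3: ⌊$142,639 × 150%/8⌋ = $26,744. Book value $115,895.
Year 4: ⌊$115,895 × 150%/8⌋ = $21,730. Book value $94,165.
Year 5: ⌊$94,165 × 150%/8⌋ = $17,655. Book value $76,510.
Year 6: ⌊$76,510 × 150%/8⌋ = $14,345. Book value $62,165.
Year 7: ⌊$62,165 × 150%/8⌋ = $11,655. Book value $50,510.
Year 8 (final): $50,510 − $17,200 = $33,310. Book value $17,200.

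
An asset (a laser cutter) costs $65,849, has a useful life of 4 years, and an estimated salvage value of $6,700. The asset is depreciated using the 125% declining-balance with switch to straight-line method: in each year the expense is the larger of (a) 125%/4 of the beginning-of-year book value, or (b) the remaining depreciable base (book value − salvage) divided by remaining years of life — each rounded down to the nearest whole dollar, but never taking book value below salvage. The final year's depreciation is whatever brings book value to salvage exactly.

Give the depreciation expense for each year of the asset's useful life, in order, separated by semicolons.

$20,577; $14,147; $12,212; $12,213

Depreciable base = $65,849 − $6,700 = $59,149.
Year 1: DB = ⌊$65,849 × 125%/4⌋ = $20,577; SL = ⌊$59,149/4⌋ = $14,787 → take DB $20,577. Book value $45,272.
Year 2: DB = ⌊$45,272 × 125%/4⌋ = $14,147; SL = ⌊$38,572/3⌋ = $12,857 → take DB $14,147. Book value $31,125.
Year 3: DB = ⌊$31,125 × 125%/4⌋ = $9,726; SL = ⌊$24,425/2⌋ = $12,212 → take SL $12,212. Book value $18,913.
Year 4 (final): $18,913 − $6,700 = $12,213. Book value $6,700.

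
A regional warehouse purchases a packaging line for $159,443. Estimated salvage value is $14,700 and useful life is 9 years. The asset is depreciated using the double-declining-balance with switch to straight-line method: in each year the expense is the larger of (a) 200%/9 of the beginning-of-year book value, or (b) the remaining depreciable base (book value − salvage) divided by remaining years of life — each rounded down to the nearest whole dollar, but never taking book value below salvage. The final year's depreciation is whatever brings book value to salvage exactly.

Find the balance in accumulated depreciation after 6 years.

Depreciable base = $159,443 − $14,700 = $144,743.
Year 1: DB = ⌊$159,443 × 200%/9⌋ = $35,431; SL = ⌊$144,743/9⌋ = $16,082 → take DB $35,431. Book value $124,012.
Year 2: DB = ⌊$124,012 × 200%/9⌋ = $27,558; SL = ⌊$109,312/8⌋ = $13,664 → take DB $27,558. Book value $96,454.
Year 3: DB = ⌊$96,454 × 200%/9⌋ = $21,434; SL = ⌊$81,754/7⌋ = $11,679 → take DB $21,434. Book value $75,020.
Year 4: DB = ⌊$75,020 × 200%/9⌋ = $16,671; SL = ⌊$60,320/6⌋ = $10,053 → take DB $16,671. Book value $58,349.
Year 5: DB = ⌊$58,349 × 200%/9⌋ = $12,966; SL = ⌊$43,649/5⌋ = $8,729 → take DB $12,966. Book value $45,383.
Year 6: DB = ⌊$45,383 × 200%/9⌋ = $10,085; SL = ⌊$30,683/4⌋ = $7,670 → take DB $10,085. Book value $35,298.
Accumulated through year 6 = $159,443 − $35,298 = $124,145.

$124,145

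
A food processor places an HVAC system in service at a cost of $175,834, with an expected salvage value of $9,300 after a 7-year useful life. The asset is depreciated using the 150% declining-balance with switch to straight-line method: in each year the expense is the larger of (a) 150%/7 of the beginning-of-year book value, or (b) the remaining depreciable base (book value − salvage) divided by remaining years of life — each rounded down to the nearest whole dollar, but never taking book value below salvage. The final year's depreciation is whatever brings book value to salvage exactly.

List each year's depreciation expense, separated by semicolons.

Depreciable base = $175,834 − $9,300 = $166,534.
Year 1: DB = ⌊$175,834 × 150%/7⌋ = $37,678; SL = ⌊$166,534/7⌋ = $23,790 → take DB $37,678. Book value $138,156.
Year 2: DB = ⌊$138,156 × 150%/7⌋ = $29,604; SL = ⌊$128,856/6⌋ = $21,476 → take DB $29,604. Book value $108,552.
Year 3: DB = ⌊$108,552 × 150%/7⌋ = $23,261; SL = ⌊$99,252/5⌋ = $19,850 → take DB $23,261. Book value $85,291.
Year 4: DB = ⌊$85,291 × 150%/7⌋ = $18,276; SL = ⌊$75,991/4⌋ = $18,997 → take SL $18,997. Book value $66,294.
Year 5: DB = ⌊$66,294 × 150%/7⌋ = $14,205; SL = ⌊$56,994/3⌋ = $18,998 → take SL $18,998. Book value $47,296.
Year 6: DB = ⌊$47,296 × 150%/7⌋ = $10,134; SL = ⌊$37,996/2⌋ = $18,998 → take SL $18,998. Book value $28,298.
Year 7 (final): $28,298 − $9,300 = $18,998. Book value $9,300.

$37,678; $29,604; $23,261; $18,997; $18,998; $18,998; $18,998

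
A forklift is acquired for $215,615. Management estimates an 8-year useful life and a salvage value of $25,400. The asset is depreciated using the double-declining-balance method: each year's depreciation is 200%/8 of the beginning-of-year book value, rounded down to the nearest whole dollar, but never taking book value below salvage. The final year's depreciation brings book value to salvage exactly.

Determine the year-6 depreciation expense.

$12,792

Depreciable base = $215,615 − $25,400 = $190,215.
Year 1: ⌊$215,615 × 200%/8⌋ = $53,903. Book value $161,712.
Year 2: ⌊$161,712 × 200%/8⌋ = $40,428. Book value $121,284.
Year 3: ⌊$121,284 × 200%/8⌋ = $30,321. Book value $90,963.
Year 4: ⌊$90,963 × 200%/8⌋ = $22,740. Book value $68,223.
Year 5: ⌊$68,223 × 200%/8⌋ = $17,055. Book value $51,168.
Year 6: ⌊$51,168 × 200%/8⌋ = $12,792. Book value $38,376.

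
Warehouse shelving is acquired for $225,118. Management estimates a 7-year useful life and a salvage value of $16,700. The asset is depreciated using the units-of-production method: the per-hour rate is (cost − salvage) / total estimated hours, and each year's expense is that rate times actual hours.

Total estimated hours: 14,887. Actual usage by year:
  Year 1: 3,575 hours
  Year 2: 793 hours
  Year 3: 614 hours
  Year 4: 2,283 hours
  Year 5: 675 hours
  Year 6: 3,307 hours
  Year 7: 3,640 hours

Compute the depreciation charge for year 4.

Depreciable base = $225,118 − $16,700 = $208,418.
Rate = $208,418 / 14,887 hours = $14 per hour.
Year 1: 3,575 × $14 = $50,050. Book value $175,068.
Year 2: 793 × $14 = $11,102. Book value $163,966.
Year 3: 614 × $14 = $8,596. Book value $155,370.
Year 4: 2,283 × $14 = $31,962. Book value $123,408.

$31,962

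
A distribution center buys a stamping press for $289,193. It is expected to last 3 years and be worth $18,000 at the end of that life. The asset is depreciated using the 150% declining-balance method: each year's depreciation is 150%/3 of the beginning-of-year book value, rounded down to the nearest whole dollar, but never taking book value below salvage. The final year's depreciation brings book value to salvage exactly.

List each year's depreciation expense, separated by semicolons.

$144,596; $72,298; $54,299

Depreciable base = $289,193 − $18,000 = $271,193.
Year 1: ⌊$289,193 × 150%/3⌋ = $144,596. Book value $144,597.
Year 2: ⌊$144,597 × 150%/3⌋ = $72,298. Book value $72,299.
Year 3 (final): $72,299 − $18,000 = $54,299. Book value $18,000.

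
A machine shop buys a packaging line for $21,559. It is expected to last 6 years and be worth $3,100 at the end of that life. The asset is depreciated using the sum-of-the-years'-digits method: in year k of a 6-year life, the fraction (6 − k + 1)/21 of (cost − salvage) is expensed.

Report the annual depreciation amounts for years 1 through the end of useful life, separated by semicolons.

$5,274; $4,395; $3,516; $2,637; $1,758; $879

Depreciable base = $21,559 − $3,100 = $18,459.
Sum of the years' digits = 6+5+4+3+2+1 = 21.
Year 1: $18,459 × 6/21 = $5,274. Book value $16,285.
Year 2: $18,459 × 5/21 = $4,395. Book value $11,890.
Year 3: $18,459 × 4/21 = $3,516. Book value $8,374.
Year 4: $18,459 × 3/21 = $2,637. Book value $5,737.
Year 5: $18,459 × 2/21 = $1,758. Book value $3,979.
Year 6: $18,459 × 1/21 = $879. Book value $3,100.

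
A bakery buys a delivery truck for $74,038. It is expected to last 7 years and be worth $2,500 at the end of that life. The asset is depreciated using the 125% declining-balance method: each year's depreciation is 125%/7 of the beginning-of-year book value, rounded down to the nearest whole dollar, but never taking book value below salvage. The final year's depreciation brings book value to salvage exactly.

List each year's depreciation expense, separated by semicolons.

$13,221; $10,860; $8,920; $7,328; $6,019; $4,944; $20,246

Depreciable base = $74,038 − $2,500 = $71,538.
Year 1: ⌊$74,038 × 125%/7⌋ = $13,221. Book value $60,817.
Year 2: ⌊$60,817 × 125%/7⌋ = $10,860. Book value $49,957.
Year 3: ⌊$49,957 × 125%/7⌋ = $8,920. Book value $41,037.
Year 4: ⌊$41,037 × 125%/7⌋ = $7,328. Book value $33,709.
Year 5: ⌊$33,709 × 125%/7⌋ = $6,019. Book value $27,690.
Year 6: ⌊$27,690 × 125%/7⌋ = $4,944. Book value $22,746.
Year 7 (final): $22,746 − $2,500 = $20,246. Book value $2,500.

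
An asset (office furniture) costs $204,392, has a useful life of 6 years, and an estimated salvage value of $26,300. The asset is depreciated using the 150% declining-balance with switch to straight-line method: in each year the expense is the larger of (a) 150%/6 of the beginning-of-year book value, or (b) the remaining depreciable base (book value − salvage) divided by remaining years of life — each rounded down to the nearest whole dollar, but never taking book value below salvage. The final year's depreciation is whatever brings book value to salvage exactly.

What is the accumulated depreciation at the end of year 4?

Depreciable base = $204,392 − $26,300 = $178,092.
Year 1: DB = ⌊$204,392 × 150%/6⌋ = $51,098; SL = ⌊$178,092/6⌋ = $29,682 → take DB $51,098. Book value $153,294.
Year 2: DB = ⌊$153,294 × 150%/6⌋ = $38,323; SL = ⌊$126,994/5⌋ = $25,398 → take DB $38,323. Book value $114,971.
Year 3: DB = ⌊$114,971 × 150%/6⌋ = $28,742; SL = ⌊$88,671/4⌋ = $22,167 → take DB $28,742. Book value $86,229.
Year 4: DB = ⌊$86,229 × 150%/6⌋ = $21,557; SL = ⌊$59,929/3⌋ = $19,976 → take DB $21,557. Book value $64,672.
Accumulated through year 4 = $204,392 − $64,672 = $139,720.

$139,720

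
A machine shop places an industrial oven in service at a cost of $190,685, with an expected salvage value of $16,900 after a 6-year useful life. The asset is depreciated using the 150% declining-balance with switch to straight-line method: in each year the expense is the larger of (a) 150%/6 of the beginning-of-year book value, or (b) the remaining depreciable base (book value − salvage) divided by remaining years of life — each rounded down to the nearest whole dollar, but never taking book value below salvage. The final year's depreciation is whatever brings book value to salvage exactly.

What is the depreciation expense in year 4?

$21,182

Depreciable base = $190,685 − $16,900 = $173,785.
Year 1: DB = ⌊$190,685 × 150%/6⌋ = $47,671; SL = ⌊$173,785/6⌋ = $28,964 → take DB $47,671. Book value $143,014.
Year 2: DB = ⌊$143,014 × 150%/6⌋ = $35,753; SL = ⌊$126,114/5⌋ = $25,222 → take DB $35,753. Book value $107,261.
Year 3: DB = ⌊$107,261 × 150%/6⌋ = $26,815; SL = ⌊$90,361/4⌋ = $22,590 → take DB $26,815. Book value $80,446.
Year 4: DB = ⌊$80,446 × 150%/6⌋ = $20,111; SL = ⌊$63,546/3⌋ = $21,182 → take SL $21,182. Book value $59,264.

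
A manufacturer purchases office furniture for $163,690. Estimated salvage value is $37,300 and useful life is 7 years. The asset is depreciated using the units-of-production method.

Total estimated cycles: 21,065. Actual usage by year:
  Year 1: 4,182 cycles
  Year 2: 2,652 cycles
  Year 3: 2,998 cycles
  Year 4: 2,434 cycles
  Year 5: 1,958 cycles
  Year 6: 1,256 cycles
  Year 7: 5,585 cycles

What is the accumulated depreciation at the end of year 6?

$92,880

Depreciable base = $163,690 − $37,300 = $126,390.
Rate = $126,390 / 21,065 cycles = $6 per cycle.
Year 1: 4,182 × $6 = $25,092. Book value $138,598.
Year 2: 2,652 × $6 = $15,912. Book value $122,686.
Year 3: 2,998 × $6 = $17,988. Book value $104,698.
Year 4: 2,434 × $6 = $14,604. Book value $90,094.
Year 5: 1,958 × $6 = $11,748. Book value $78,346.
Year 6: 1,256 × $6 = $7,536. Book value $70,810.
Accumulated through year 6 = $163,690 − $70,810 = $92,880.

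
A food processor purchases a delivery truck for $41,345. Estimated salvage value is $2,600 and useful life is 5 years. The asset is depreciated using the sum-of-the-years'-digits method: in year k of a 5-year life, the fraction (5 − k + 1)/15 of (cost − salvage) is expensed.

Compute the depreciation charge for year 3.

$7,749

Depreciable base = $41,345 − $2,600 = $38,745.
Sum of the years' digits = 5+4+3+2+1 = 15.
Year 1: $38,745 × 5/15 = $12,915. Book value $28,430.
Year 2: $38,745 × 4/15 = $10,332. Book value $18,098.
Year 3: $38,745 × 3/15 = $7,749. Book value $10,349.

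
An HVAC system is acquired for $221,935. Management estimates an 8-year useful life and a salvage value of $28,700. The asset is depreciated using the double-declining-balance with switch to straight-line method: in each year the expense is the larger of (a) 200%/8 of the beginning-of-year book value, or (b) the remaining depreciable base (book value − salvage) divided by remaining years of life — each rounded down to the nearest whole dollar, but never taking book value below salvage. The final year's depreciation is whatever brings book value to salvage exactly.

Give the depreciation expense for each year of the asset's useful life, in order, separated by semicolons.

$55,483; $41,613; $31,209; $23,407; $17,555; $13,167; $9,875; $926

Depreciable base = $221,935 − $28,700 = $193,235.
Year 1: DB = ⌊$221,935 × 200%/8⌋ = $55,483; SL = ⌊$193,235/8⌋ = $24,154 → take DB $55,483. Book value $166,452.
Year 2: DB = ⌊$166,452 × 200%/8⌋ = $41,613; SL = ⌊$137,752/7⌋ = $19,678 → take DB $41,613. Book value $124,839.
Year 3: DB = ⌊$124,839 × 200%/8⌋ = $31,209; SL = ⌊$96,139/6⌋ = $16,023 → take DB $31,209. Book value $93,630.
Year 4: DB = ⌊$93,630 × 200%/8⌋ = $23,407; SL = ⌊$64,930/5⌋ = $12,986 → take DB $23,407. Book value $70,223.
Year 5: DB = ⌊$70,223 × 200%/8⌋ = $17,555; SL = ⌊$41,523/4⌋ = $10,380 → take DB $17,555. Book value $52,668.
Year 6: DB = ⌊$52,668 × 200%/8⌋ = $13,167; SL = ⌊$23,968/3⌋ = $7,989 → take DB $13,167. Book value $39,501.
Year 7: DB = ⌊$39,501 × 200%/8⌋ = $9,875; SL = ⌊$10,801/2⌋ = $5,400 → take DB $9,875. Book value $29,626.
Year 8 (final): $29,626 − $28,700 = $926. Book value $28,700.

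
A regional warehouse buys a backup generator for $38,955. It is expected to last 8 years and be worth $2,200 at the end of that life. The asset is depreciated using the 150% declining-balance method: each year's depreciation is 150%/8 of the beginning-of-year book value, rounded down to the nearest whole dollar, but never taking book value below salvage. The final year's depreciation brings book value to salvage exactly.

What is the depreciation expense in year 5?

Depreciable base = $38,955 − $2,200 = $36,755.
Year 1: ⌊$38,955 × 150%/8⌋ = $7,304. Book value $31,651.
Year 2: ⌊$31,651 × 150%/8⌋ = $5,934. Book value $25,717.
Year 3: ⌊$25,717 × 150%/8⌋ = $4,821. Book value $20,896.
Year 4: ⌊$20,896 × 150%/8⌋ = $3,918. Book value $16,978.
Year 5: ⌊$16,978 × 150%/8⌋ = $3,183. Book value $13,795.

$3,183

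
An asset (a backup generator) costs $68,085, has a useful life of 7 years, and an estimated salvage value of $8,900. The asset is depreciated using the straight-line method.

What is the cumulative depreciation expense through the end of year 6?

$50,730

Depreciable base = $68,085 − $8,900 = $59,185.
Annual expense = $59,185 / 7 = $8,455.
End of year 1: book value $59,630.
End of year 2: book value $51,175.
End of year 3: book value $42,720.
End of year 4: book value $34,265.
End of year 5: book value $25,810.
End of year 6: book value $17,355.
Accumulated through year 6 = $68,085 − $17,355 = $50,730.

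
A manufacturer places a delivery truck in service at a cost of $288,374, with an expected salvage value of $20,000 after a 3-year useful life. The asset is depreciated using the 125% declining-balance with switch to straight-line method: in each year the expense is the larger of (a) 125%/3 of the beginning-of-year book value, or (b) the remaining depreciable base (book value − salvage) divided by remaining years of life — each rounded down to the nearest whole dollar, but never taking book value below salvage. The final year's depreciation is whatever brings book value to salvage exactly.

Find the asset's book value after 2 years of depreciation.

$94,110

Depreciable base = $288,374 − $20,000 = $268,374.
Year 1: DB = ⌊$288,374 × 125%/3⌋ = $120,155; SL = ⌊$268,374/3⌋ = $89,458 → take DB $120,155. Book value $168,219.
Year 2: DB = ⌊$168,219 × 125%/3⌋ = $70,091; SL = ⌊$148,219/2⌋ = $74,109 → take SL $74,109. Book value $94,110.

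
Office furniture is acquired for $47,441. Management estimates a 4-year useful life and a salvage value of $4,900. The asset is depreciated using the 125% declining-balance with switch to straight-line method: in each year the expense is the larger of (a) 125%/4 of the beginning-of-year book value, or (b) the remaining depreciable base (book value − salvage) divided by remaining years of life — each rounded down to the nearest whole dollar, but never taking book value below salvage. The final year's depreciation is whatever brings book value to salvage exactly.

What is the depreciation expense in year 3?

$8,762

Depreciable base = $47,441 − $4,900 = $42,541.
Year 1: DB = ⌊$47,441 × 125%/4⌋ = $14,825; SL = ⌊$42,541/4⌋ = $10,635 → take DB $14,825. Book value $32,616.
Year 2: DB = ⌊$32,616 × 125%/4⌋ = $10,192; SL = ⌊$27,716/3⌋ = $9,238 → take DB $10,192. Book value $22,424.
Year 3: DB = ⌊$22,424 × 125%/4⌋ = $7,007; SL = ⌊$17,524/2⌋ = $8,762 → take SL $8,762. Book value $13,662.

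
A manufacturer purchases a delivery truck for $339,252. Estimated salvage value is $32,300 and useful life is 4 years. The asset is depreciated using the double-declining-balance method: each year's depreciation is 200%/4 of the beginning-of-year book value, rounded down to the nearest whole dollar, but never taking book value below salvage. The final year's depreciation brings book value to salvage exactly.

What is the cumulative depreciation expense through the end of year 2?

Depreciable base = $339,252 − $32,300 = $306,952.
Year 1: ⌊$339,252 × 200%/4⌋ = $169,626. Book value $169,626.
Year 2: ⌊$169,626 × 200%/4⌋ = $84,813. Book value $84,813.
Accumulated through year 2 = $339,252 − $84,813 = $254,439.

$254,439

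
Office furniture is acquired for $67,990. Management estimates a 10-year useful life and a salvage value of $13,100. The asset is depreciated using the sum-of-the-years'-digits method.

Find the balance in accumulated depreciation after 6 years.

$44,910

Depreciable base = $67,990 − $13,100 = $54,890.
Sum of the years' digits = 10+9+8+7+6+5+4+3+2+1 = 55.
Year 1: $54,890 × 10/55 = $9,980. Book value $58,010.
Year 2: $54,890 × 9/55 = $8,982. Book value $49,028.
Year 3: $54,890 × 8/55 = $7,984. Book value $41,044.
Year 4: $54,890 × 7/55 = $6,986. Book value $34,058.
Year 5: $54,890 × 6/55 = $5,988. Book value $28,070.
Year 6: $54,890 × 5/55 = $4,990. Book value $23,080.
Accumulated through year 6 = $67,990 − $23,080 = $44,910.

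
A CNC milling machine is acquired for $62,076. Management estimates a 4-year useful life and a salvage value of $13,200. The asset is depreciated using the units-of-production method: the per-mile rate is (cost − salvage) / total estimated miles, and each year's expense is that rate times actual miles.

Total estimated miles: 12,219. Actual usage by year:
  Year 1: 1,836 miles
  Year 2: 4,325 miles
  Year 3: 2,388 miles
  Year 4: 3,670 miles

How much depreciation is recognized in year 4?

$14,680

Depreciable base = $62,076 − $13,200 = $48,876.
Rate = $48,876 / 12,219 miles = $4 per mile.
Year 1: 1,836 × $4 = $7,344. Book value $54,732.
Year 2: 4,325 × $4 = $17,300. Book value $37,432.
Year 3: 2,388 × $4 = $9,552. Book value $27,880.
Year 4: 3,670 × $4 = $14,680. Book value $13,200.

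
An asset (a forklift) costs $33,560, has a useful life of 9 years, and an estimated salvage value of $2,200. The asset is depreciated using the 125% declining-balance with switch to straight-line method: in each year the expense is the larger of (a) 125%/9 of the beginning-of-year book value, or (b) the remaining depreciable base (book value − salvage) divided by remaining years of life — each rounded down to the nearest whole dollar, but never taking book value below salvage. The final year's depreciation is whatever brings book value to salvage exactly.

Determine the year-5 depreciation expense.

Depreciable base = $33,560 − $2,200 = $31,360.
Year 1: DB = ⌊$33,560 × 125%/9⌋ = $4,661; SL = ⌊$31,360/9⌋ = $3,484 → take DB $4,661. Book value $28,899.
Year 2: DB = ⌊$28,899 × 125%/9⌋ = $4,013; SL = ⌊$26,699/8⌋ = $3,337 → take DB $4,013. Book value $24,886.
Year 3: DB = ⌊$24,886 × 125%/9⌋ = $3,456; SL = ⌊$22,686/7⌋ = $3,240 → take DB $3,456. Book value $21,430.
Year 4: DB = ⌊$21,430 × 125%/9⌋ = $2,976; SL = ⌊$19,230/6⌋ = $3,205 → take SL $3,205. Book value $18,225.
Year 5: DB = ⌊$18,225 × 125%/9⌋ = $2,531; SL = ⌊$16,025/5⌋ = $3,205 → take SL $3,205. Book value $15,020.

$3,205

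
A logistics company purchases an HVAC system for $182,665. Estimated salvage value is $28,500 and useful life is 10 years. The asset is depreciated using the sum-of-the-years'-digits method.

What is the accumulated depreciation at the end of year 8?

$145,756

Depreciable base = $182,665 − $28,500 = $154,165.
Sum of the years' digits = 10+9+8+7+6+5+4+3+2+1 = 55.
Year 1: $154,165 × 10/55 = $28,030. Book value $154,635.
Year 2: $154,165 × 9/55 = $25,227. Book value $129,408.
Year 3: $154,165 × 8/55 = $22,424. Book value $106,984.
Year 4: $154,165 × 7/55 = $19,621. Book value $87,363.
Year 5: $154,165 × 6/55 = $16,818. Book value $70,545.
Year 6: $154,165 × 5/55 = $14,015. Book value $56,530.
Year 7: $154,165 × 4/55 = $11,212. Book value $45,318.
Year 8: $154,165 × 3/55 = $8,409. Book value $36,909.
Accumulated through year 8 = $182,665 − $36,909 = $145,756.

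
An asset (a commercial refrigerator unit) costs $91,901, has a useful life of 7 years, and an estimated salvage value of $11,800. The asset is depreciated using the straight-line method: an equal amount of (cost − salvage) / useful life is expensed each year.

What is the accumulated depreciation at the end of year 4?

Depreciable base = $91,901 − $11,800 = $80,101.
Annual expense = $80,101 / 7 = $11,443.
End of year 1: book value $80,458.
End of year 2: book value $69,015.
End of year 3: book value $57,572.
End of year 4: book value $46,129.
Accumulated through year 4 = $91,901 − $46,129 = $45,772.

$45,772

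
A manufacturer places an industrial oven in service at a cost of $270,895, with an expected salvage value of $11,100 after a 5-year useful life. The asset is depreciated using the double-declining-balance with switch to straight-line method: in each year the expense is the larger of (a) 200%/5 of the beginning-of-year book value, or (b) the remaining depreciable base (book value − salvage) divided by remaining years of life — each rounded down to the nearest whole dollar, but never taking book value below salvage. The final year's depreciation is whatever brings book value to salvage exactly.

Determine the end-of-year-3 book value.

Depreciable base = $270,895 − $11,100 = $259,795.
Year 1: DB = ⌊$270,895 × 200%/5⌋ = $108,358; SL = ⌊$259,795/5⌋ = $51,959 → take DB $108,358. Book value $162,537.
Year 2: DB = ⌊$162,537 × 200%/5⌋ = $65,014; SL = ⌊$151,437/4⌋ = $37,859 → take DB $65,014. Book value $97,523.
Year 3: DB = ⌊$97,523 × 200%/5⌋ = $39,009; SL = ⌊$86,423/3⌋ = $28,807 → take DB $39,009. Book value $58,514.

$58,514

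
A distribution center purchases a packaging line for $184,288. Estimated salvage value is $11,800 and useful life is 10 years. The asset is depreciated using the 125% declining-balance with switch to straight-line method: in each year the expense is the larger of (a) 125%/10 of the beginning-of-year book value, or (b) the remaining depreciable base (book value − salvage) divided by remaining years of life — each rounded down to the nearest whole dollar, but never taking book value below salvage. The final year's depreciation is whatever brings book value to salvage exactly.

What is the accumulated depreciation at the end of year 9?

Depreciable base = $184,288 − $11,800 = $172,488.
Year 1: DB = ⌊$184,288 × 125%/10⌋ = $23,036; SL = ⌊$172,488/10⌋ = $17,248 → take DB $23,036. Book value $161,252.
Year 2: DB = ⌊$161,252 × 125%/10⌋ = $20,156; SL = ⌊$149,452/9⌋ = $16,605 → take DB $20,156. Book value $141,096.
Year 3: DB = ⌊$141,096 × 125%/10⌋ = $17,637; SL = ⌊$129,296/8⌋ = $16,162 → take DB $17,637. Book value $123,459.
Year 4: DB = ⌊$123,459 × 125%/10⌋ = $15,432; SL = ⌊$111,659/7⌋ = $15,951 → take SL $15,951. Book value $107,508.
Year 5: DB = ⌊$107,508 × 125%/10⌋ = $13,438; SL = ⌊$95,708/6⌋ = $15,951 → take SL $15,951. Book value $91,557.
Year 6: DB = ⌊$91,557 × 125%/10⌋ = $11,444; SL = ⌊$79,757/5⌋ = $15,951 → take SL $15,951. Book value $75,606.
Year 7: DB = ⌊$75,606 × 125%/10⌋ = $9,450; SL = ⌊$63,806/4⌋ = $15,951 → take SL $15,951. Book value $59,655.
Year 8: DB = ⌊$59,655 × 125%/10⌋ = $7,456; SL = ⌊$47,855/3⌋ = $15,951 → take SL $15,951. Book value $43,704.
Year 9: DB = ⌊$43,704 × 125%/10⌋ = $5,463; SL = ⌊$31,904/2⌋ = $15,952 → take SL $15,952. Book value $27,752.
Accumulated through year 9 = $184,288 − $27,752 = $156,536.

$156,536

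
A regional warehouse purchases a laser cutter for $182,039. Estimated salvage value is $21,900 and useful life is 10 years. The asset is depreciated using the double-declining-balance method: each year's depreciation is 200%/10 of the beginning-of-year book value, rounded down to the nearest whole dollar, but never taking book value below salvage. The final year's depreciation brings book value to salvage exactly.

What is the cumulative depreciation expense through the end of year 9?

Depreciable base = $182,039 − $21,900 = $160,139.
Year 1: ⌊$182,039 × 200%/10⌋ = $36,407. Book value $145,632.
Year 2: ⌊$145,632 × 200%/10⌋ = $29,126. Book value $116,506.
Year 3: ⌊$116,506 × 200%/10⌋ = $23,301. Book value $93,205.
Year 4: ⌊$93,205 × 200%/10⌋ = $18,641. Book value $74,564.
Year 5: ⌊$74,564 × 200%/10⌋ = $14,912. Book value $59,652.
Year 6: ⌊$59,652 × 200%/10⌋ = $11,930. Book value $47,722.
Year 7: ⌊$47,722 × 200%/10⌋ = $9,544. Book value $38,178.
Year 8: ⌊$38,178 × 200%/10⌋ = $7,635. Book value $30,543.
Year 9: ⌊$30,543 × 200%/10⌋ = $6,108. Book value $24,435.
Accumulated through year 9 = $182,039 − $24,435 = $157,604.

$157,604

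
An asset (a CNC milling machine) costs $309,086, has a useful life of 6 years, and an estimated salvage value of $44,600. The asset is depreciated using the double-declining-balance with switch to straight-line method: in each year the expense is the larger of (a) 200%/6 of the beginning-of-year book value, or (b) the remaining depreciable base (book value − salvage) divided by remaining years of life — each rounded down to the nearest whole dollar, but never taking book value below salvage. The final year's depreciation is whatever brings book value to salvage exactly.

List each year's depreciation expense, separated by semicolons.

$103,028; $68,686; $45,790; $30,527; $16,455; $0

Depreciable base = $309,086 − $44,600 = $264,486.
Year 1: DB = ⌊$309,086 × 200%/6⌋ = $103,028; SL = ⌊$264,486/6⌋ = $44,081 → take DB $103,028. Book value $206,058.
Year 2: DB = ⌊$206,058 × 200%/6⌋ = $68,686; SL = ⌊$161,458/5⌋ = $32,291 → take DB $68,686. Book value $137,372.
Year 3: DB = ⌊$137,372 × 200%/6⌋ = $45,790; SL = ⌊$92,772/4⌋ = $23,193 → take DB $45,790. Book value $91,582.
Year 4: DB = ⌊$91,582 × 200%/6⌋ = $30,527; SL = ⌊$46,982/3⌋ = $15,660 → take DB $30,527. Book value $61,055.
Year 5: DB = ⌊$61,055 × 200%/6⌋ = $20,351; SL = ⌊$16,455/2⌋ = $8,227 → take DB $20,351, capped at $16,455. Book value $44,600.
Year 6 (final): $44,600 − $44,600 = $0. Book value $44,600.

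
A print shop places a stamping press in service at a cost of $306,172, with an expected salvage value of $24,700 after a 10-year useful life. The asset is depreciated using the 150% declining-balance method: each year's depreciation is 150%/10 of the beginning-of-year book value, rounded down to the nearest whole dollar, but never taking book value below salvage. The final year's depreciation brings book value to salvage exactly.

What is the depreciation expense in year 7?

$17,321

Depreciable base = $306,172 − $24,700 = $281,472.
Year 1: ⌊$306,172 × 150%/10⌋ = $45,925. Book value $260,247.
Year 2: ⌊$260,247 × 150%/10⌋ = $39,037. Book value $221,210.
Year 3: ⌊$221,210 × 150%/10⌋ = $33,181. Book value $188,029.
Year 4: ⌊$188,029 × 150%/10⌋ = $28,204. Book value $159,825.
Year 5: ⌊$159,825 × 150%/10⌋ = $23,973. Book value $135,852.
Year 6: ⌊$135,852 × 150%/10⌋ = $20,377. Book value $115,475.
Year 7: ⌊$115,475 × 150%/10⌋ = $17,321. Book value $98,154.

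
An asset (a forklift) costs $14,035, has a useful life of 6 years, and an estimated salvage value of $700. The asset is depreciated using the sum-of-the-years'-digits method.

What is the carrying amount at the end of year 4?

$2,605

Depreciable base = $14,035 − $700 = $13,335.
Sum of the years' digits = 6+5+4+3+2+1 = 21.
Year 1: $13,335 × 6/21 = $3,810. Book value $10,225.
Year 2: $13,335 × 5/21 = $3,175. Book value $7,050.
Year 3: $13,335 × 4/21 = $2,540. Book value $4,510.
Year 4: $13,335 × 3/21 = $1,905. Book value $2,605.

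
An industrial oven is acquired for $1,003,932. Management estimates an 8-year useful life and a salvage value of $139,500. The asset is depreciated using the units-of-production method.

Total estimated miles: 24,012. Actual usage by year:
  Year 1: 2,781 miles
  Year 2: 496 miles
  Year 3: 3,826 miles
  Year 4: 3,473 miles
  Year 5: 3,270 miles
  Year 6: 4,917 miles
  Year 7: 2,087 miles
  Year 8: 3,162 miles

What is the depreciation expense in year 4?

$125,028

Depreciable base = $1,003,932 − $139,500 = $864,432.
Rate = $864,432 / 24,012 miles = $36 per mile.
Year 1: 2,781 × $36 = $100,116. Book value $903,816.
Year 2: 496 × $36 = $17,856. Book value $885,960.
Year 3: 3,826 × $36 = $137,736. Book value $748,224.
Year 4: 3,473 × $36 = $125,028. Book value $623,196.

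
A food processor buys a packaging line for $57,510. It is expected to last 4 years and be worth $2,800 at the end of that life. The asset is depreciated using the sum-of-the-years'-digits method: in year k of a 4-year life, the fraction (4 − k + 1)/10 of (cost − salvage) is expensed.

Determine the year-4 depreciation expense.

Depreciable base = $57,510 − $2,800 = $54,710.
Sum of the years' digits = 4+3+2+1 = 10.
Year 1: $54,710 × 4/10 = $21,884. Book value $35,626.
Year 2: $54,710 × 3/10 = $16,413. Book value $19,213.
Year 3: $54,710 × 2/10 = $10,942. Book value $8,271.
Year 4: $54,710 × 1/10 = $5,471. Book value $2,800.

$5,471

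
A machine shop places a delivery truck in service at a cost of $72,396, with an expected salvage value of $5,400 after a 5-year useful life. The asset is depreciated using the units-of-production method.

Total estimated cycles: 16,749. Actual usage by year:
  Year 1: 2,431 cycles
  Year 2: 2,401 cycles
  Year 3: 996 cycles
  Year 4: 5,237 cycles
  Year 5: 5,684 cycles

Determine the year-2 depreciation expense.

$9,604

Depreciable base = $72,396 − $5,400 = $66,996.
Rate = $66,996 / 16,749 cycles = $4 per cycle.
Year 1: 2,431 × $4 = $9,724. Book value $62,672.
Year 2: 2,401 × $4 = $9,604. Book value $53,068.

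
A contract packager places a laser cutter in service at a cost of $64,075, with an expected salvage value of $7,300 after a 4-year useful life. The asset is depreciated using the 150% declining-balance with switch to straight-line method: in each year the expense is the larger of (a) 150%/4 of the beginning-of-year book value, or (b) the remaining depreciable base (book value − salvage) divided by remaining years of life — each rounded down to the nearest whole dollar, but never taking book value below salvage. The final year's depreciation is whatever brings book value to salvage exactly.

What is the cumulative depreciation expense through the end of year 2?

$39,045

Depreciable base = $64,075 − $7,300 = $56,775.
Year 1: DB = ⌊$64,075 × 150%/4⌋ = $24,028; SL = ⌊$56,775/4⌋ = $14,193 → take DB $24,028. Book value $40,047.
Year 2: DB = ⌊$40,047 × 150%/4⌋ = $15,017; SL = ⌊$32,747/3⌋ = $10,915 → take DB $15,017. Book value $25,030.
Accumulated through year 2 = $64,075 − $25,030 = $39,045.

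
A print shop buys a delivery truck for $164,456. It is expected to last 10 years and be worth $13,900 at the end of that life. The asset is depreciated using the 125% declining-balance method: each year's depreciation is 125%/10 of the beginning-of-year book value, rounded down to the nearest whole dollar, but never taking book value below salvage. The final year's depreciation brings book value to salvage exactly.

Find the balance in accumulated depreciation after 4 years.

Depreciable base = $164,456 − $13,900 = $150,556.
Year 1: ⌊$164,456 × 125%/10⌋ = $20,557. Book value $143,899.
Year 2: ⌊$143,899 × 125%/10⌋ = $17,987. Book value $125,912.
Year 3: ⌊$125,912 × 125%/10⌋ = $15,739. Book value $110,173.
Year 4: ⌊$110,173 × 125%/10⌋ = $13,771. Book value $96,402.
Accumulated through year 4 = $164,456 − $96,402 = $68,054.

$68,054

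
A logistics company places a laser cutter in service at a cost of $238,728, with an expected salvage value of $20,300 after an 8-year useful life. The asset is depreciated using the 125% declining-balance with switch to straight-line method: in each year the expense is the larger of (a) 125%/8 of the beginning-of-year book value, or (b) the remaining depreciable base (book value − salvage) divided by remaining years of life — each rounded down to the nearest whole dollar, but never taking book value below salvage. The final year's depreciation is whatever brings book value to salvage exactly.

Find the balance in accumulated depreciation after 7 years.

$193,808

Depreciable base = $238,728 − $20,300 = $218,428.
Year 1: DB = ⌊$238,728 × 125%/8⌋ = $37,301; SL = ⌊$218,428/8⌋ = $27,303 → take DB $37,301. Book value $201,427.
Year 2: DB = ⌊$201,427 × 125%/8⌋ = $31,472; SL = ⌊$181,127/7⌋ = $25,875 → take DB $31,472. Book value $169,955.
Year 3: DB = ⌊$169,955 × 125%/8⌋ = $26,555; SL = ⌊$149,655/6⌋ = $24,942 → take DB $26,555. Book value $143,400.
Year 4: DB = ⌊$143,400 × 125%/8⌋ = $22,406; SL = ⌊$123,100/5⌋ = $24,620 → take SL $24,620. Book value $118,780.
Year 5: DB = ⌊$118,780 × 125%/8⌋ = $18,559; SL = ⌊$98,480/4⌋ = $24,620 → take SL $24,620. Book value $94,160.
Year 6: DB = ⌊$94,160 × 125%/8⌋ = $14,712; SL = ⌊$73,860/3⌋ = $24,620 → take SL $24,620. Book value $69,540.
Year 7: DB = ⌊$69,540 × 125%/8⌋ = $10,865; SL = ⌊$49,240/2⌋ = $24,620 → take SL $24,620. Book value $44,920.
Accumulated through year 7 = $238,728 − $44,920 = $193,808.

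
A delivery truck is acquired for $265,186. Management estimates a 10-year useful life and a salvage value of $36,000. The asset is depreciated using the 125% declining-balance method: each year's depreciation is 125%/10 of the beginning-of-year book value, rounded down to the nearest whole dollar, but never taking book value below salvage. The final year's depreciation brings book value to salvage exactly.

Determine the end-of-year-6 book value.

$119,016

Depreciable base = $265,186 − $36,000 = $229,186.
Year 1: ⌊$265,186 × 125%/10⌋ = $33,148. Book value $232,038.
Year 2: ⌊$232,038 × 125%/10⌋ = $29,004. Book value $203,034.
Year 3: ⌊$203,034 × 125%/10⌋ = $25,379. Book value $177,655.
Year 4: ⌊$177,655 × 125%/10⌋ = $22,206. Book value $155,449.
Year 5: ⌊$155,449 × 125%/10⌋ = $19,431. Book value $136,018.
Year 6: ⌊$136,018 × 125%/10⌋ = $17,002. Book value $119,016.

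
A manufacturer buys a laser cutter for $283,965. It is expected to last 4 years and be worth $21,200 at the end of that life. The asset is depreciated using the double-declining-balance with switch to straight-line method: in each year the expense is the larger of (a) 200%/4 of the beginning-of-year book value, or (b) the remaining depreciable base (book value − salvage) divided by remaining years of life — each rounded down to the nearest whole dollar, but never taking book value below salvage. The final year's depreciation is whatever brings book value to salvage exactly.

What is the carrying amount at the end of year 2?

Depreciable base = $283,965 − $21,200 = $262,765.
Year 1: DB = ⌊$283,965 × 200%/4⌋ = $141,982; SL = ⌊$262,765/4⌋ = $65,691 → take DB $141,982. Book value $141,983.
Year 2: DB = ⌊$141,983 × 200%/4⌋ = $70,991; SL = ⌊$120,783/3⌋ = $40,261 → take DB $70,991. Book value $70,992.

$70,992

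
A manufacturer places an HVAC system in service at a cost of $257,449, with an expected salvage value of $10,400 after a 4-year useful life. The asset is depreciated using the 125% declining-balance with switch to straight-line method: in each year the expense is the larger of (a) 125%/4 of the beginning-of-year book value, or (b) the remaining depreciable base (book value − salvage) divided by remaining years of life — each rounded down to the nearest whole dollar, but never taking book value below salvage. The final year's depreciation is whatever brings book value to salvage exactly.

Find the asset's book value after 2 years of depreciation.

Depreciable base = $257,449 − $10,400 = $247,049.
Year 1: DB = ⌊$257,449 × 125%/4⌋ = $80,452; SL = ⌊$247,049/4⌋ = $61,762 → take DB $80,452. Book value $176,997.
Year 2: DB = ⌊$176,997 × 125%/4⌋ = $55,311; SL = ⌊$166,597/3⌋ = $55,532 → take SL $55,532. Book value $121,465.

$121,465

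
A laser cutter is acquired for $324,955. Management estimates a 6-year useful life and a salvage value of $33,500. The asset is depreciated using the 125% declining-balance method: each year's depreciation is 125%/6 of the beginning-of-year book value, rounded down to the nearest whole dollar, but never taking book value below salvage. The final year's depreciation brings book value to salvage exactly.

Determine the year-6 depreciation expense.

Depreciable base = $324,955 − $33,500 = $291,455.
Year 1: ⌊$324,955 × 125%/6⌋ = $67,698. Book value $257,257.
Year 2: ⌊$257,257 × 125%/6⌋ = $53,595. Book value $203,662.
Year 3: ⌊$203,662 × 125%/6⌋ = $42,429. Book value $161,233.
Year 4: ⌊$161,233 × 125%/6⌋ = $33,590. Book value $127,643.
Year 5: ⌊$127,643 × 125%/6⌋ = $26,592. Book value $101,051.
Year 6 (final): $101,051 − $33,500 = $67,551. Book value $33,500.

$67,551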